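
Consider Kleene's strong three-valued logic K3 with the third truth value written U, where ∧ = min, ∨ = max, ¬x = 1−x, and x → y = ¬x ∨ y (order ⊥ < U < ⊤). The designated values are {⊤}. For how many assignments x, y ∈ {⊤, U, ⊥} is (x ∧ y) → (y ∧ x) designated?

Of the 9 assignments, 6 give a value in {⊤}.

6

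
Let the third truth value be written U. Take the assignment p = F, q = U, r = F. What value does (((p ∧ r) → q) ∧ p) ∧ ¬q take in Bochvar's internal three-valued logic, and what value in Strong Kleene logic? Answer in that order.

In Bochvar's internal three-valued logic: p ∧ r = F ∧ F = F
(p ∧ r) → q = F → U = U
((p ∧ r) → q) ∧ p = U ∧ F = U
¬q = ¬U = U
(((p ∧ r) → q) ∧ p) ∧ ¬q = U ∧ U = U
In Strong Kleene logic: p ∧ r = F ∧ F = F
(p ∧ r) → q = F → U = T  [¬F ∨ U]
((p ∧ r) → q) ∧ p = T ∧ F = F
¬q = ¬U = U
(((p ∧ r) → q) ∧ p) ∧ ¬q = F ∧ U = F
They differ because Bochvar's internal three-valued logic and Strong Kleene logic treat U differently under the binary connectives.

U; F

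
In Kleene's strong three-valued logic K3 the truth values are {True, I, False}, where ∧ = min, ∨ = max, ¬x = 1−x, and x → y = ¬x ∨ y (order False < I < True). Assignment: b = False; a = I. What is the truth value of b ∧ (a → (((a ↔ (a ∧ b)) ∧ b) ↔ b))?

a ∧ b = I ∧ False = False
a ↔ (a ∧ b) = I ↔ False = I
(a ↔ (a ∧ b)) ∧ b = I ∧ False = False
((a ↔ (a ∧ b)) ∧ b) ↔ b = False ↔ False = True
a → (((a ↔ (a ∧ b)) ∧ b) ↔ b) = I → True = True  [¬I ∨ True]
b ∧ (a → (((a ↔ (a ∧ b)) ∧ b) ↔ b)) = False ∧ True = False

False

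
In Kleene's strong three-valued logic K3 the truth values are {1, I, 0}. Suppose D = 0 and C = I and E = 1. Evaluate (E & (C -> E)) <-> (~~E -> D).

C -> E = I -> 1 = 1  [~I | 1]
E & (C -> E) = 1 & 1 = 1
~E = ~1 = 0
~~E = ~0 = 1
~~E -> D = 1 -> 0 = 0
(E & (C -> E)) <-> (~~E -> D) = 1 <-> 0 = 0

0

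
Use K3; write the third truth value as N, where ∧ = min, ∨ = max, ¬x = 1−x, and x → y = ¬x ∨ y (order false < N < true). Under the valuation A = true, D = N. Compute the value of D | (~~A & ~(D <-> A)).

N

~A = ~true = false
~~A = ~false = true
D <-> A = N <-> true = N
~(D <-> A) = ~N = N
~~A & ~(D <-> A) = true & N = N
D | (~~A & ~(D <-> A)) = N | N = N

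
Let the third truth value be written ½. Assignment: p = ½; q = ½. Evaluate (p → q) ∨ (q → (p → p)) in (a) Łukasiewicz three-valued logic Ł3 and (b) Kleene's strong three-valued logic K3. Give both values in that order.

1; ½

In Łukasiewicz three-valued logic Ł3: p → q = ½ → ½ = 1  [min(1, 1−½+½)]
p → p = ½ → ½ = 1
q → (p → p) = ½ → 1 = 1
(p → q) ∨ (q → (p → p)) = 1 ∨ 1 = 1
In Kleene's strong three-valued logic K3: p → q = ½ → ½ = ½  [¬½ ∨ ½]
p → p = ½ → ½ = ½
q → (p → p) = ½ → ½ = ½
(p → q) ∨ (q → (p → p)) = ½ ∨ ½ = ½
They differ because Łukasiewicz three-valued logic Ł3 and Kleene's strong three-valued logic K3 treat ½ differently under implication.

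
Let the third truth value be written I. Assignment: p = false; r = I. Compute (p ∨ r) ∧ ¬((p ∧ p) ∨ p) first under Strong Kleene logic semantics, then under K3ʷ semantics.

I; I

In Strong Kleene logic: p ∨ r = false ∨ I = I
p ∧ p = false ∧ false = false
(p ∧ p) ∨ p = false ∨ false = false
¬((p ∧ p) ∨ p) = ¬false = true
(p ∨ r) ∧ ¬((p ∧ p) ∨ p) = I ∧ true = I
In K3ʷ: p ∨ r = false ∨ I = I
p ∧ p = false ∧ false = false
(p ∧ p) ∨ p = false ∨ false = false
¬((p ∧ p) ∨ p) = ¬false = true
(p ∨ r) ∧ ¬((p ∧ p) ∨ p) = I ∧ true = I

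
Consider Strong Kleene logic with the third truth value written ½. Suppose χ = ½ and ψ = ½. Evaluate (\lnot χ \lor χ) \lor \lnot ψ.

½

\lnot χ = \lnot ½ = ½
\lnot χ \lor χ = ½ \lor ½ = ½
\lnot ψ = \lnot ½ = ½
(\lnot χ \lor χ) \lor \lnot ψ = ½ \lor ½ = ½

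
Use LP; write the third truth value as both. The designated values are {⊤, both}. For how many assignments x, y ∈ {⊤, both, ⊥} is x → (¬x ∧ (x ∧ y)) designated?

6

Of the 9 assignments, 6 give a value in {⊤, both}.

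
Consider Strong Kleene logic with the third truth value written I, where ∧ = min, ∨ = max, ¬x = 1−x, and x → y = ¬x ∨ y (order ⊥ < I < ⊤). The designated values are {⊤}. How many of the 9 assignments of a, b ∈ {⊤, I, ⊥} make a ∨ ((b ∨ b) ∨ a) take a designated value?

5

Of the 9 assignments, 5 give a value in {⊤}.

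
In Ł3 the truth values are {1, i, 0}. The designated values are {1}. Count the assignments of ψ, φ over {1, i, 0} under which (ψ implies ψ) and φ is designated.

Designated under: (ψ=1, φ=1); (ψ=i, φ=1); (ψ=0, φ=1).

3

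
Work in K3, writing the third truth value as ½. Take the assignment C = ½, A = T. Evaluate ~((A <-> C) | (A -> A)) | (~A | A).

T

A <-> C = T <-> ½ = ½
A -> A = T -> T = T
(A <-> C) | (A -> A) = ½ | T = T
~((A <-> C) | (A -> A)) = ~T = F
~A = ~T = F
~A | A = F | T = T
~((A <-> C) | (A -> A)) | (~A | A) = F | T = T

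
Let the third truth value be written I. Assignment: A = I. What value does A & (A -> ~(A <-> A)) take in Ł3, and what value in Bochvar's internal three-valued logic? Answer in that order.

I; I

In Ł3: A <-> A = I <-> I = ⊤
~(A <-> A) = ~⊤ = ⊥
A -> ~(A <-> A) = I -> ⊥ = I
A & (A -> ~(A <-> A)) = I & I = I
In Bochvar's internal three-valued logic: A <-> A = I <-> I = I
~(A <-> A) = ~I = I
A -> ~(A <-> A) = I -> I = I  [any arg is the third value ⇒ result is the third value]
A & (A -> ~(A <-> A)) = I & I = I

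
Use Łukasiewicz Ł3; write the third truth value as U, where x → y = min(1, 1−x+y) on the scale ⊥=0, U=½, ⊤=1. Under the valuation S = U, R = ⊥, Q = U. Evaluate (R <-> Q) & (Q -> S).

R <-> Q = ⊥ <-> U = U  [1 − |0−½|]
Q -> S = U -> U = ⊤
(R <-> Q) & (Q -> S) = U & ⊤ = U

U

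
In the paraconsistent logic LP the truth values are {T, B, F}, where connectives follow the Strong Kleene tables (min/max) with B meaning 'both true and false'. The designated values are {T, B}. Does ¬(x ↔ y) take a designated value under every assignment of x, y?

Countermodel: x=T, y=T gives F, which is not designated.

No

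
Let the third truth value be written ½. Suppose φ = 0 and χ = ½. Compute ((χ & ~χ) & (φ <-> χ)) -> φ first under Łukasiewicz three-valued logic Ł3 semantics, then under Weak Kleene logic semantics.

½; ½

In Łukasiewicz three-valued logic Ł3: ~χ = ~½ = ½
χ & ~χ = ½ & ½ = ½
φ <-> χ = 0 <-> ½ = ½  [1 − |0−½|]
(χ & ~χ) & (φ <-> χ) = ½ & ½ = ½
((χ & ~χ) & (φ <-> χ)) -> φ = ½ -> 0 = ½
In Weak Kleene logic: ~χ = ~½ = ½
χ & ~χ = ½ & ½ = ½
φ <-> χ = 0 <-> ½ = ½
(χ & ~χ) & (φ <-> χ) = ½ & ½ = ½
((χ & ~χ) & (φ <-> χ)) -> φ = ½ -> 0 = ½  [any arg is the third value ⇒ result is the third value]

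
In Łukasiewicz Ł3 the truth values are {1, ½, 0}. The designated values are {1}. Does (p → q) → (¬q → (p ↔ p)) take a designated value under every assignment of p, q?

Every assignment of p, q over {1, ½, 0} gives a value in {1}.
In particular, with p=½, q=½: (p → q) → (¬q → (p ↔ p)) = 1.

Yes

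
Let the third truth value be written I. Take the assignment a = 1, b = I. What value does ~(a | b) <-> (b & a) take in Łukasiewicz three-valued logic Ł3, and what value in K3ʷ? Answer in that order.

In Łukasiewicz three-valued logic Ł3: a | b = 1 | I = 1
~(a | b) = ~1 = 0
b & a = I & 1 = I
~(a | b) <-> (b & a) = 0 <-> I = I
In K3ʷ: a | b = 1 | I = I
~(a | b) = ~I = I
b & a = I & 1 = I
~(a | b) <-> (b & a) = I <-> I = I

I; I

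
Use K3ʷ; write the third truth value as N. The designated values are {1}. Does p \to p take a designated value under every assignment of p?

No

Countermodel: p=N gives N, which is not designated.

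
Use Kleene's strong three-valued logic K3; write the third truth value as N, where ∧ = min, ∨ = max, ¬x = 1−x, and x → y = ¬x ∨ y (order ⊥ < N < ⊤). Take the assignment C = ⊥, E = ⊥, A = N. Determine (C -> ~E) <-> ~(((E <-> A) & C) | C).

⊤

~E = ~⊥ = ⊤
C -> ~E = ⊥ -> ⊤ = ⊤
E <-> A = ⊥ <-> N = N
(E <-> A) & C = N & ⊥ = ⊥
((E <-> A) & C) | C = ⊥ | ⊥ = ⊥
~(((E <-> A) & C) | C) = ~⊥ = ⊤
(C -> ~E) <-> ~(((E <-> A) & C) | C) = ⊤ <-> ⊤ = ⊤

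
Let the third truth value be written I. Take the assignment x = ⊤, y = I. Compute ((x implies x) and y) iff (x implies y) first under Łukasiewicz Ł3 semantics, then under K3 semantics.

⊤; I

In Łukasiewicz Ł3: x implies x = ⊤ implies ⊤ = ⊤
(x implies x) and y = ⊤ and I = I
x implies y = ⊤ implies I = I
((x implies x) and y) iff (x implies y) = I iff I = ⊤
In K3: x implies x = ⊤ implies ⊤ = ⊤
(x implies x) and y = ⊤ and I = I
x implies y = ⊤ implies I = I
((x implies x) and y) iff (x implies y) = I iff I = I
They differ because Łukasiewicz Ł3 and K3 treat I differently under implication.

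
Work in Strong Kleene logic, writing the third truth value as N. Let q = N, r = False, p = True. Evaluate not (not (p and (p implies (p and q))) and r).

True

p and q = True and N = N
p implies (p and q) = True implies N = N  [not True or N]
p and (p implies (p and q)) = True and N = N
not (p and (p implies (p and q))) = not N = N
not (p and (p implies (p and q))) and r = N and False = False
not (not (p and (p implies (p and q))) and r) = not False = True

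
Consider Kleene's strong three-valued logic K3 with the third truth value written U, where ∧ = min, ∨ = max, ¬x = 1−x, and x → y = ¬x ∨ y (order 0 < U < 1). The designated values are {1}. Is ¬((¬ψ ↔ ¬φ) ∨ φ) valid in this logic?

Countermodel: ψ=1, φ=1 gives 0, which is not designated.

No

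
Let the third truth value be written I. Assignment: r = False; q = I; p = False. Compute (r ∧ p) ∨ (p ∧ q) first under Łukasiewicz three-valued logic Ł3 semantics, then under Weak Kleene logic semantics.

In Łukasiewicz three-valued logic Ł3: r ∧ p = False ∧ False = False
p ∧ q = False ∧ I = False
(r ∧ p) ∨ (p ∧ q) = False ∨ False = False
In Weak Kleene logic: r ∧ p = False ∧ False = False
p ∧ q = False ∧ I = I
(r ∧ p) ∨ (p ∧ q) = False ∨ I = I
They differ because Łukasiewicz three-valued logic Ł3 and Weak Kleene logic treat I differently under the binary connectives.

False; I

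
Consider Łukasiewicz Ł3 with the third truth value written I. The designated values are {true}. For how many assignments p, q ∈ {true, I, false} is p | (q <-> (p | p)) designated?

Of the 9 assignments, 5 give a value in {true}.

5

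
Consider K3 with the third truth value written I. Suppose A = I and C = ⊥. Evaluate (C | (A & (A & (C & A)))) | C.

⊥

C & A = ⊥ & I = ⊥
A & (C & A) = I & ⊥ = ⊥
A & (A & (C & A)) = I & ⊥ = ⊥
C | (A & (A & (C & A))) = ⊥ | ⊥ = ⊥
(C | (A & (A & (C & A)))) | C = ⊥ | ⊥ = ⊥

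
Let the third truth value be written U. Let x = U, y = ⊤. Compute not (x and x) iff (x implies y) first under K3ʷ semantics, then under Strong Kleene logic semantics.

In K3ʷ: x and x = U and U = U
not (x and x) = not U = U
x implies y = U implies ⊤ = U
not (x and x) iff (x implies y) = U iff U = U
In Strong Kleene logic: x and x = U and U = U
not (x and x) = not U = U
x implies y = U implies ⊤ = ⊤  [not U or ⊤]
not (x and x) iff (x implies y) = U iff ⊤ = U

U; U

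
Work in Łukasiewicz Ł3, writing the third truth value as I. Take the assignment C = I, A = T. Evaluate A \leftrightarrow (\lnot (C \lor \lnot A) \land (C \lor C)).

\lnot A = \lnot T = F
C \lor \lnot A = I \lor F = I
\lnot (C \lor \lnot A) = \lnot I = I
C \lor C = I \lor I = I
\lnot (C \lor \lnot A) \land (C \lor C) = I \land I = I
A \leftrightarrow (\lnot (C \lor \lnot A) \land (C \lor C)) = T \leftrightarrow I = I  [1 − |1−½|]

I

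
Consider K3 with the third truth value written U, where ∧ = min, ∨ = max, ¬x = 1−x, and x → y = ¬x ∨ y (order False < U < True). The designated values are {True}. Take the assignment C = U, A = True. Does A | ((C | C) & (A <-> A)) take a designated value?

Yes

C | C = U | U = U
A <-> A = True <-> True = True
(C | C) & (A <-> A) = U & True = U
A | ((C | C) & (A <-> A)) = True | U = True
True ∈ {True}.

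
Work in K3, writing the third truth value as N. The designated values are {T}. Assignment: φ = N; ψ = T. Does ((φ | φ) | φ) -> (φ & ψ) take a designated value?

No

φ | φ = N | N = N
(φ | φ) | φ = N | N = N
φ & ψ = N & T = N
((φ | φ) | φ) -> (φ & ψ) = N -> N = N  [~N | N]
N ∉ {T}.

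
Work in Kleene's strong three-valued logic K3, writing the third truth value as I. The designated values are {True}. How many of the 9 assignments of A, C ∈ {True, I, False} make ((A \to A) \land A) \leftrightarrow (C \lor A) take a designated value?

4

Designated under: (A=True, C=True); (A=True, C=I); (A=True, C=False); (A=False, C=False).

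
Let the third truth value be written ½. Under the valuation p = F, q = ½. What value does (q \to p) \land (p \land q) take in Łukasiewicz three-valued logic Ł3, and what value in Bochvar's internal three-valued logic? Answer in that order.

In Łukasiewicz three-valued logic Ł3: q \to p = ½ \to F = ½  [min(1, 1−½+0)]
p \land q = F \land ½ = F
(q \to p) \land (p \land q) = ½ \land F = F
In Bochvar's internal three-valued logic: q \to p = ½ \to F = ½  [any arg is the third value ⇒ result is the third value]
p \land q = F \land ½ = ½
(q \to p) \land (p \land q) = ½ \land ½ = ½
They differ because Łukasiewicz three-valued logic Ł3 and Bochvar's internal three-valued logic treat ½ differently under the binary connectives.

F; ½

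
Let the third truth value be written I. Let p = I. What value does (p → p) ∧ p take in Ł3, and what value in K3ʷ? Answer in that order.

I; I

In Ł3: p → p = I → I = T  [min(1, 1−½+½)]
(p → p) ∧ p = T ∧ I = I
In K3ʷ: p → p = I → I = I  [any arg is the third value ⇒ result is the third value]
(p → p) ∧ p = I ∧ I = I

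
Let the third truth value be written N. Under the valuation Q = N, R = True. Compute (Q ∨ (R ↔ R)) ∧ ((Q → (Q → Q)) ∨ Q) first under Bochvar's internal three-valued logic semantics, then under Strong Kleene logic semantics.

N; N

In Bochvar's internal three-valued logic: R ↔ R = True ↔ True = True
Q ∨ (R ↔ R) = N ∨ True = N
Q → Q = N → N = N
Q → (Q → Q) = N → N = N
(Q → (Q → Q)) ∨ Q = N ∨ N = N
(Q ∨ (R ↔ R)) ∧ ((Q → (Q → Q)) ∨ Q) = N ∧ N = N
In Strong Kleene logic: R ↔ R = True ↔ True = True
Q ∨ (R ↔ R) = N ∨ True = True
Q → Q = N → N = N  [¬N ∨ N]
Q → (Q → Q) = N → N = N
(Q → (Q → Q)) ∨ Q = N ∨ N = N
(Q ∨ (R ↔ R)) ∧ ((Q → (Q → Q)) ∨ Q) = True ∧ N = N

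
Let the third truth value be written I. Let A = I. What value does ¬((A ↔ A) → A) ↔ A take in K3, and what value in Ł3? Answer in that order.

In K3: A ↔ A = I ↔ I = I
(A ↔ A) → A = I → I = I  [¬I ∨ I]
¬((A ↔ A) → A) = ¬I = I
¬((A ↔ A) → A) ↔ A = I ↔ I = I
In Ł3: A ↔ A = I ↔ I = True  [1 − |½−½|]
(A ↔ A) → A = True → I = I
¬((A ↔ A) → A) = ¬I = I
¬((A ↔ A) → A) ↔ A = I ↔ I = True
They differ because K3 and Ł3 treat I differently under implication.

I; True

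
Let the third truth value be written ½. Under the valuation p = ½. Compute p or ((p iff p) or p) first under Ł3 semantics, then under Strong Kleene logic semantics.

True; ½

In Ł3: p iff p = ½ iff ½ = True
(p iff p) or p = True or ½ = True
p or ((p iff p) or p) = ½ or True = True
In Strong Kleene logic: p iff p = ½ iff ½ = ½
(p iff p) or p = ½ or ½ = ½
p or ((p iff p) or p) = ½ or ½ = ½
They differ because Ł3 and Strong Kleene logic treat ½ differently under implication.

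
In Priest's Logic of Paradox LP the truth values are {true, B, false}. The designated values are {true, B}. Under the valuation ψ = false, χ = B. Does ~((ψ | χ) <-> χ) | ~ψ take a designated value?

ψ | χ = false | B = B
(ψ | χ) <-> χ = B <-> B = B
~((ψ | χ) <-> χ) = ~B = B
~ψ = ~false = true
~((ψ | χ) <-> χ) | ~ψ = B | true = true
true ∈ {true, B}.

Yes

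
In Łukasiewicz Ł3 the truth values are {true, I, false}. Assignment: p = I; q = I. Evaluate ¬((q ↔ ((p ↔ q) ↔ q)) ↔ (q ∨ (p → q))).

false

p ↔ q = I ↔ I = true  [1 − |½−½|]
(p ↔ q) ↔ q = true ↔ I = I
q ↔ ((p ↔ q) ↔ q) = I ↔ I = true
p → q = I → I = true
q ∨ (p → q) = I ∨ true = true
(q ↔ ((p ↔ q) ↔ q)) ↔ (q ∨ (p → q)) = true ↔ true = true
¬((q ↔ ((p ↔ q) ↔ q)) ↔ (q ∨ (p → q))) = ¬true = false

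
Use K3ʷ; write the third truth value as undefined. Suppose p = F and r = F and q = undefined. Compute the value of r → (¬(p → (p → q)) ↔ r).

p → q = F → undefined = undefined
p → (p → q) = F → undefined = undefined
¬(p → (p → q)) = ¬undefined = undefined
¬(p → (p → q)) ↔ r = undefined ↔ F = undefined
r → (¬(p → (p → q)) ↔ r) = F → undefined = undefined

undefined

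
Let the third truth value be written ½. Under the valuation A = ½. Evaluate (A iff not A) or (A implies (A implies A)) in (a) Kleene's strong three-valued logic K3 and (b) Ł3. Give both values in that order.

In Kleene's strong three-valued logic K3: not A = not ½ = ½
A iff not A = ½ iff ½ = ½
A implies A = ½ implies ½ = ½  [not ½ or ½]
A implies (A implies A) = ½ implies ½ = ½
(A iff not A) or (A implies (A implies A)) = ½ or ½ = ½
In Ł3: not A = not ½ = ½
A iff not A = ½ iff ½ = T  [1 − |½−½|]
A implies A = ½ implies ½ = T
A implies (A implies A) = ½ implies T = T
(A iff not A) or (A implies (A implies A)) = T or T = T
They differ because Kleene's strong three-valued logic K3 and Ł3 treat ½ differently under implication.

½; T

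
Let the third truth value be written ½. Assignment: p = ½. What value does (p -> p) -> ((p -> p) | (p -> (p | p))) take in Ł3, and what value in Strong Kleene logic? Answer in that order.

In Ł3: p -> p = ½ -> ½ = T  [min(1, 1−½+½)]
p -> p = ½ -> ½ = T
p | p = ½ | ½ = ½
p -> (p | p) = ½ -> ½ = T
(p -> p) | (p -> (p | p)) = T | T = T
(p -> p) -> ((p -> p) | (p -> (p | p))) = T -> T = T
In Strong Kleene logic: p -> p = ½ -> ½ = ½
p -> p = ½ -> ½ = ½
p | p = ½ | ½ = ½
p -> (p | p) = ½ -> ½ = ½
(p -> p) | (p -> (p | p)) = ½ | ½ = ½
(p -> p) -> ((p -> p) | (p -> (p | p))) = ½ -> ½ = ½
They differ because Ł3 and Strong Kleene logic treat ½ differently under implication.

T; ½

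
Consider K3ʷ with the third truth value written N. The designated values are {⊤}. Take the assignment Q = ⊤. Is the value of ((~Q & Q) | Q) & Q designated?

~Q = ~⊤ = ⊥
~Q & Q = ⊥ & ⊤ = ⊥
(~Q & Q) | Q = ⊥ | ⊤ = ⊤
((~Q & Q) | Q) & Q = ⊤ & ⊤ = ⊤
⊤ ∈ {⊤}.

Yes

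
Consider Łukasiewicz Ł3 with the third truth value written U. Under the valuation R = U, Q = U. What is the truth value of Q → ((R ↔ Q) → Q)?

T

R ↔ Q = U ↔ U = T
(R ↔ Q) → Q = T → U = U
Q → ((R ↔ Q) → Q) = U → U = T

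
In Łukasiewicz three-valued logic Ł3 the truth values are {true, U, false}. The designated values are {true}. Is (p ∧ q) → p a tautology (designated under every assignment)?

Every assignment of p, q over {true, U, false} gives a value in {true}.
In particular, with p=U, q=U: (p ∧ q) → p = true.

Yes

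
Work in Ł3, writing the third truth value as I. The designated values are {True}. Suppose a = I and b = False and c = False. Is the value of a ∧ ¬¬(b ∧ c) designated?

No

b ∧ c = False ∧ False = False
¬(b ∧ c) = ¬False = True
¬¬(b ∧ c) = ¬True = False
a ∧ ¬¬(b ∧ c) = I ∧ False = False
False ∉ {True}.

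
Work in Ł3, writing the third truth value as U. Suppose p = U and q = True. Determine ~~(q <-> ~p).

U

~p = ~U = U
q <-> ~p = True <-> U = U  [1 − |1−½|]
~(q <-> ~p) = ~U = U
~~(q <-> ~p) = ~U = U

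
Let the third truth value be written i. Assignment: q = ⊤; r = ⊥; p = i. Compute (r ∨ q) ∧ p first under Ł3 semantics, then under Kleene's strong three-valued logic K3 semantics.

i; i

In Ł3: r ∨ q = ⊥ ∨ ⊤ = ⊤
(r ∨ q) ∧ p = ⊤ ∧ i = i
In Kleene's strong three-valued logic K3: r ∨ q = ⊥ ∨ ⊤ = ⊤
(r ∨ q) ∧ p = ⊤ ∧ i = i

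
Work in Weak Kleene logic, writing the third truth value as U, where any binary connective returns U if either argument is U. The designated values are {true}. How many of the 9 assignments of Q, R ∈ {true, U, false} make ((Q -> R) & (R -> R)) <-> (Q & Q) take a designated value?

Designated under: (Q=true, R=true).

1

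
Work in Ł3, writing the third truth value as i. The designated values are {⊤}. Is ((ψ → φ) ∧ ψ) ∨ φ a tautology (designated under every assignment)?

No

Countermodel: ψ=⊤, φ=i gives i, which is not designated.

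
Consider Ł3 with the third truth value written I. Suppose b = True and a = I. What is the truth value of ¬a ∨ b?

¬a = ¬I = I
¬a ∨ b = I ∨ True = True

True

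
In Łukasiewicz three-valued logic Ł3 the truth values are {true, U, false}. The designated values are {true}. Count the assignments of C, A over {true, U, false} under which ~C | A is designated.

Of the 9 assignments, 5 give a value in {true}.

5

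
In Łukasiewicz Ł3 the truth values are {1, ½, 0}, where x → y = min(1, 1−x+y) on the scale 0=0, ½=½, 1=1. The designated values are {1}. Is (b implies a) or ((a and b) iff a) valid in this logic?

Yes

Every assignment of b, a over {1, ½, 0} gives a value in {1}.
In particular, with b=½, a=½: (b implies a) or ((a and b) iff a) = 1.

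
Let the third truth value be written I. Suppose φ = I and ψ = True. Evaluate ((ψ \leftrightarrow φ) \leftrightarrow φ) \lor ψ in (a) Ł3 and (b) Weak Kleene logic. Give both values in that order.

True; I

In Ł3: ψ \leftrightarrow φ = True \leftrightarrow I = I  [1 − |1−½|]
(ψ \leftrightarrow φ) \leftrightarrow φ = I \leftrightarrow I = True
((ψ \leftrightarrow φ) \leftrightarrow φ) \lor ψ = True \lor True = True
In Weak Kleene logic: ψ \leftrightarrow φ = True \leftrightarrow I = I
(ψ \leftrightarrow φ) \leftrightarrow φ = I \leftrightarrow I = I
((ψ \leftrightarrow φ) \leftrightarrow φ) \lor ψ = I \lor True = I
They differ because Ł3 and Weak Kleene logic treat I differently under the binary connectives.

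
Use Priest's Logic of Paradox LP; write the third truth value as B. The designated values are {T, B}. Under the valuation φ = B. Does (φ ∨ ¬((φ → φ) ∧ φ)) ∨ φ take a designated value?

φ → φ = B → B = B  [¬B ∨ B]
(φ → φ) ∧ φ = B ∧ B = B
¬((φ → φ) ∧ φ) = ¬B = B
φ ∨ ¬((φ → φ) ∧ φ) = B ∨ B = B
(φ ∨ ¬((φ → φ) ∧ φ)) ∨ φ = B ∨ B = B
B ∈ {T, B}.

Yes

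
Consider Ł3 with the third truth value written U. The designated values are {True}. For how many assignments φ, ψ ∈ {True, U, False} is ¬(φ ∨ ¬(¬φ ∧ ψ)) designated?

Designated under: (φ=False, ψ=True).

1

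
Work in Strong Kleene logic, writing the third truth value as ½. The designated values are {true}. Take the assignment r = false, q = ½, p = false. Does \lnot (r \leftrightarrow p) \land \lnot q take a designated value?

No

r \leftrightarrow p = false \leftrightarrow false = true
\lnot (r \leftrightarrow p) = \lnot true = false
\lnot q = \lnot ½ = ½
\lnot (r \leftrightarrow p) \land \lnot q = false \land ½ = false
false ∉ {true}.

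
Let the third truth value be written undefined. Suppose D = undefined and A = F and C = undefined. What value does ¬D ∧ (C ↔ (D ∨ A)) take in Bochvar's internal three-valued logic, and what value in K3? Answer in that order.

In Bochvar's internal three-valued logic: ¬D = ¬undefined = undefined
D ∨ A = undefined ∨ F = undefined
C ↔ (D ∨ A) = undefined ↔ undefined = undefined
¬D ∧ (C ↔ (D ∨ A)) = undefined ∧ undefined = undefined
In K3: ¬D = ¬undefined = undefined
D ∨ A = undefined ∨ F = undefined
C ↔ (D ∨ A) = undefined ↔ undefined = undefined
¬D ∧ (C ↔ (D ∨ A)) = undefined ∧ undefined = undefined

undefined; undefined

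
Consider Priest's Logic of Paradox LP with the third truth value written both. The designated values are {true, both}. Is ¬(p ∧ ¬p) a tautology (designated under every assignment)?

Yes

Every assignment of p over {true, both, false} gives a value in {true, both}.
In particular, with p=both: ¬(p ∧ ¬p) = both.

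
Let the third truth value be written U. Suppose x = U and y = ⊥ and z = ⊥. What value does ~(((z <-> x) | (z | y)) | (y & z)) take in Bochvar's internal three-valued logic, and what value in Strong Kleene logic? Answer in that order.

In Bochvar's internal three-valued logic: z <-> x = ⊥ <-> U = U
z | y = ⊥ | ⊥ = ⊥
(z <-> x) | (z | y) = U | ⊥ = U
y & z = ⊥ & ⊥ = ⊥
((z <-> x) | (z | y)) | (y & z) = U | ⊥ = U
~(((z <-> x) | (z | y)) | (y & z)) = ~U = U
In Strong Kleene logic: z <-> x = ⊥ <-> U = U
z | y = ⊥ | ⊥ = ⊥
(z <-> x) | (z | y) = U | ⊥ = U
y & z = ⊥ & ⊥ = ⊥
((z <-> x) | (z | y)) | (y & z) = U | ⊥ = U
~(((z <-> x) | (z | y)) | (y & z)) = ~U = U

U; U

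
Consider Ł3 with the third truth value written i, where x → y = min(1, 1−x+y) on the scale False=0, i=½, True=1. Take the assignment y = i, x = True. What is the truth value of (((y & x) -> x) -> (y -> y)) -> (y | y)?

y & x = i & True = i
(y & x) -> x = i -> True = True  [min(1, 1−½+1)]
y -> y = i -> i = True
((y & x) -> x) -> (y -> y) = True -> True = True
y | y = i | i = i
(((y & x) -> x) -> (y -> y)) -> (y | y) = True -> i = i

i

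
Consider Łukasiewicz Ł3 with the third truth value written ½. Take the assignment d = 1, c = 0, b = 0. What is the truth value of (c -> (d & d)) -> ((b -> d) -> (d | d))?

d & d = 1 & 1 = 1
c -> (d & d) = 0 -> 1 = 1
b -> d = 0 -> 1 = 1
d | d = 1 | 1 = 1
(b -> d) -> (d | d) = 1 -> 1 = 1
(c -> (d & d)) -> ((b -> d) -> (d | d)) = 1 -> 1 = 1

1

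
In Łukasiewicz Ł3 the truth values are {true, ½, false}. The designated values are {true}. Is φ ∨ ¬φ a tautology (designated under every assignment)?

No

Countermodel: φ=½ gives ½, which is not designated.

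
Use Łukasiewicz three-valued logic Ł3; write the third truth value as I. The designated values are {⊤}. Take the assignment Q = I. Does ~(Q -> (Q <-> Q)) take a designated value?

No

Q <-> Q = I <-> I = ⊤  [1 − |½−½|]
Q -> (Q <-> Q) = I -> ⊤ = ⊤
~(Q -> (Q <-> Q)) = ~⊤ = ⊥
⊥ ∉ {⊤}.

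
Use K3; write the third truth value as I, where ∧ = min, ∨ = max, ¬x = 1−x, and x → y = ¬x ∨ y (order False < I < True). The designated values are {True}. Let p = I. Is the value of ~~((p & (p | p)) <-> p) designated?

No

p | p = I | I = I
p & (p | p) = I & I = I
(p & (p | p)) <-> p = I <-> I = I
~((p & (p | p)) <-> p) = ~I = I
~~((p & (p | p)) <-> p) = ~I = I
I ∉ {True}.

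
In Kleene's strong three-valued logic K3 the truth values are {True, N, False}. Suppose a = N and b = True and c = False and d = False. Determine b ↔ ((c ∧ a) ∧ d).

False

c ∧ a = False ∧ N = False
(c ∧ a) ∧ d = False ∧ False = False
b ↔ ((c ∧ a) ∧ d) = True ↔ False = False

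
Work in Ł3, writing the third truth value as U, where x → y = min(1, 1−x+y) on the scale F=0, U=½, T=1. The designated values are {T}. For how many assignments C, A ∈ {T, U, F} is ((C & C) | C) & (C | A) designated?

3

Designated under: (C=T, A=T); (C=T, A=U); (C=T, A=F).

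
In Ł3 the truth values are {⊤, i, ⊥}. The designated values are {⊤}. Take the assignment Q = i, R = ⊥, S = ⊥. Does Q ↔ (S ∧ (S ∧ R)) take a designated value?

S ∧ R = ⊥ ∧ ⊥ = ⊥
S ∧ (S ∧ R) = ⊥ ∧ ⊥ = ⊥
Q ↔ (S ∧ (S ∧ R)) = i ↔ ⊥ = i  [1 − |½−0|]
i ∉ {⊤}.

No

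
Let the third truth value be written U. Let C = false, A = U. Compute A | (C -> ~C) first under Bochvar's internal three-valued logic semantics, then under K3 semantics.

U; true

In Bochvar's internal three-valued logic: ~C = ~false = true
C -> ~C = false -> true = true
A | (C -> ~C) = U | true = U
In K3: ~C = ~false = true
C -> ~C = false -> true = true
A | (C -> ~C) = U | true = true
They differ because Bochvar's internal three-valued logic and K3 treat U differently under the binary connectives.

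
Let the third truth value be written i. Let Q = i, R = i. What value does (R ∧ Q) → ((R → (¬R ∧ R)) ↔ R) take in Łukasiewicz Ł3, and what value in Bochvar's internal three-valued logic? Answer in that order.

True; i

In Łukasiewicz Ł3: R ∧ Q = i ∧ i = i
¬R = ¬i = i
¬R ∧ R = i ∧ i = i
R → (¬R ∧ R) = i → i = True  [min(1, 1−½+½)]
(R → (¬R ∧ R)) ↔ R = True ↔ i = i
(R ∧ Q) → ((R → (¬R ∧ R)) ↔ R) = i → i = True
In Bochvar's internal three-valued logic: R ∧ Q = i ∧ i = i
¬R = ¬i = i
¬R ∧ R = i ∧ i = i
R → (¬R ∧ R) = i → i = i
(R → (¬R ∧ R)) ↔ R = i ↔ i = i
(R ∧ Q) → ((R → (¬R ∧ R)) ↔ R) = i → i = i
They differ because Łukasiewicz Ł3 and Bochvar's internal three-valued logic treat i differently under the binary connectives.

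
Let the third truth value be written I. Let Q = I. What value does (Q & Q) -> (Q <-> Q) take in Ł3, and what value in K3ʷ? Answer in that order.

1; I

In Ł3: Q & Q = I & I = I
Q <-> Q = I <-> I = 1  [1 − |½−½|]
(Q & Q) -> (Q <-> Q) = I -> 1 = 1
In K3ʷ: Q & Q = I & I = I
Q <-> Q = I <-> I = I
(Q & Q) -> (Q <-> Q) = I -> I = I  [any arg is the third value ⇒ result is the third value]
They differ because Ł3 and K3ʷ treat I differently under the binary connectives.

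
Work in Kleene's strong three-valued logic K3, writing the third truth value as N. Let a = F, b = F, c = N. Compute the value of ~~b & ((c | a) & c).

F

~b = ~F = T
~~b = ~T = F
c | a = N | F = N
(c | a) & c = N & N = N
~~b & ((c | a) & c) = F & N = F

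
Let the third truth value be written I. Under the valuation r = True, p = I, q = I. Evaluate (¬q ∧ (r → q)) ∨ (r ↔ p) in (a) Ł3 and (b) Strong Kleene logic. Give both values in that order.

In Ł3: ¬q = ¬I = I
r → q = True → I = I  [min(1, 1−1+½)]
¬q ∧ (r → q) = I ∧ I = I
r ↔ p = True ↔ I = I
(¬q ∧ (r → q)) ∨ (r ↔ p) = I ∨ I = I
In Strong Kleene logic: ¬q = ¬I = I
r → q = True → I = I  [¬True ∨ I]
¬q ∧ (r → q) = I ∧ I = I
r ↔ p = True ↔ I = I
(¬q ∧ (r → q)) ∨ (r ↔ p) = I ∨ I = I

I; I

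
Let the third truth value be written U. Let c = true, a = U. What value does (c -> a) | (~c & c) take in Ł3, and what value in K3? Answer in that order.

In Ł3: c -> a = true -> U = U  [min(1, 1−1+½)]
~c = ~true = false
~c & c = false & true = false
(c -> a) | (~c & c) = U | false = U
In K3: c -> a = true -> U = U
~c = ~true = false
~c & c = false & true = false
(c -> a) | (~c & c) = U | false = U

U; U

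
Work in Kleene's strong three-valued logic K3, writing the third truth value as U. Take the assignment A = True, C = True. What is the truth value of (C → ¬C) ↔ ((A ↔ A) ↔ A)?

False

¬C = ¬True = False
C → ¬C = True → False = False
A ↔ A = True ↔ True = True
(A ↔ A) ↔ A = True ↔ True = True
(C → ¬C) ↔ ((A ↔ A) ↔ A) = False ↔ True = False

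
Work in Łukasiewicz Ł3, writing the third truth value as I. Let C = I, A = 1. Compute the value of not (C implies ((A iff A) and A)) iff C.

I

A iff A = 1 iff 1 = 1
(A iff A) and A = 1 and 1 = 1
C implies ((A iff A) and A) = I implies 1 = 1  [min(1, 1−½+1)]
not (C implies ((A iff A) and A)) = not 1 = 0
not (C implies ((A iff A) and A)) iff C = 0 iff I = I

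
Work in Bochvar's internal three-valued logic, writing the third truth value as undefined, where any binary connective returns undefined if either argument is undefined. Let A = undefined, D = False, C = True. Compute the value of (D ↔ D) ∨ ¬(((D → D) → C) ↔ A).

D ↔ D = False ↔ False = True
D → D = False → False = True
(D → D) → C = True → True = True
((D → D) → C) ↔ A = True ↔ undefined = undefined
¬(((D → D) → C) ↔ A) = ¬undefined = undefined
(D ↔ D) ∨ ¬(((D → D) → C) ↔ A) = True ∨ undefined = undefined

undefined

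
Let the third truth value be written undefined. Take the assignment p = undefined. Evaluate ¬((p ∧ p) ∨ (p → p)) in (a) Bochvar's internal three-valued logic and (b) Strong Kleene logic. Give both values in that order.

In Bochvar's internal three-valued logic: p ∧ p = undefined ∧ undefined = undefined
p → p = undefined → undefined = undefined
(p ∧ p) ∨ (p → p) = undefined ∨ undefined = undefined
¬((p ∧ p) ∨ (p → p)) = ¬undefined = undefined
In Strong Kleene logic: p ∧ p = undefined ∧ undefined = undefined
p → p = undefined → undefined = undefined  [¬undefined ∨ undefined]
(p ∧ p) ∨ (p → p) = undefined ∨ undefined = undefined
¬((p ∧ p) ∨ (p → p)) = ¬undefined = undefined

undefined; undefined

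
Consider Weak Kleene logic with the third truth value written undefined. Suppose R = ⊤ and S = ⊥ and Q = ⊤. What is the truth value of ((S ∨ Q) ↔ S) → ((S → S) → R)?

⊤

S ∨ Q = ⊥ ∨ ⊤ = ⊤
(S ∨ Q) ↔ S = ⊤ ↔ ⊥ = ⊥
S → S = ⊥ → ⊥ = ⊤
(S → S) → R = ⊤ → ⊤ = ⊤
((S ∨ Q) ↔ S) → ((S → S) → R) = ⊥ → ⊤ = ⊤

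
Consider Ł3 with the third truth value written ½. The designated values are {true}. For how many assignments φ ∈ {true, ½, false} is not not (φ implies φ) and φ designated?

1

φ=true: true ✓
φ=½: ½ ·
φ=false: false ·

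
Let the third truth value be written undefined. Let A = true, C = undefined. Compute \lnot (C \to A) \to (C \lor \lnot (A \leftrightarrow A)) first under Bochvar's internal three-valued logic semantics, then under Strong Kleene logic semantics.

undefined; true

In Bochvar's internal three-valued logic: C \to A = undefined \to true = undefined
\lnot (C \to A) = \lnot undefined = undefined
A \leftrightarrow A = true \leftrightarrow true = true
\lnot (A \leftrightarrow A) = \lnot true = false
C \lor \lnot (A \leftrightarrow A) = undefined \lor false = undefined
\lnot (C \to A) \to (C \lor \lnot (A \leftrightarrow A)) = undefined \to undefined = undefined
In Strong Kleene logic: C \to A = undefined \to true = true
\lnot (C \to A) = \lnot true = false
A \leftrightarrow A = true \leftrightarrow true = true
\lnot (A \leftrightarrow A) = \lnot true = false
C \lor \lnot (A \leftrightarrow A) = undefined \lor false = undefined
\lnot (C \to A) \to (C \lor \lnot (A \leftrightarrow A)) = false \to undefined = true
They differ because Bochvar's internal three-valued logic and Strong Kleene logic treat undefined differently under the binary connectives.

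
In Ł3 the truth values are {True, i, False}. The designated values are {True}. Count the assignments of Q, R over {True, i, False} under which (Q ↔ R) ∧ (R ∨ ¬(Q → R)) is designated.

1

Designated under: (Q=True, R=True).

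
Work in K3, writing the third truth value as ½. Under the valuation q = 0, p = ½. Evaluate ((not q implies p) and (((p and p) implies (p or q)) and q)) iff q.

not q = not 0 = 1
not q implies p = 1 implies ½ = ½  [not 1 or ½]
p and p = ½ and ½ = ½
p or q = ½ or 0 = ½
(p and p) implies (p or q) = ½ implies ½ = ½
((p and p) implies (p or q)) and q = ½ and 0 = 0
(not q implies p) and (((p and p) implies (p or q)) and q) = ½ and 0 = 0
((not q implies p) and (((p and p) implies (p or q)) and q)) iff q = 0 iff 0 = 1

1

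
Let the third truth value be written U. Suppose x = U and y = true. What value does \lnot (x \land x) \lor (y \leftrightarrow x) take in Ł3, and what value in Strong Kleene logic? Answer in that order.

U; U

In Ł3: x \land x = U \land U = U
\lnot (x \land x) = \lnot U = U
y \leftrightarrow x = true \leftrightarrow U = U  [1 − |1−½|]
\lnot (x \land x) \lor (y \leftrightarrow x) = U \lor U = U
In Strong Kleene logic: x \land x = U \land U = U
\lnot (x \land x) = \lnot U = U
y \leftrightarrow x = true \leftrightarrow U = U
\lnot (x \land x) \lor (y \leftrightarrow x) = U \lor U = U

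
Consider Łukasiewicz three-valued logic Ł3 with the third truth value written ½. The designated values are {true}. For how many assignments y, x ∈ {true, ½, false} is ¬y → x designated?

6

Of the 9 assignments, 6 give a value in {true}.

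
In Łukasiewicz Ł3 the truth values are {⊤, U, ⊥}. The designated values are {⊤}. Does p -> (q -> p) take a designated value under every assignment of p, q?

Yes

Every assignment of p, q over {⊤, U, ⊥} gives a value in {⊤}.
In particular, with p=U, q=U: p -> (q -> p) = ⊤.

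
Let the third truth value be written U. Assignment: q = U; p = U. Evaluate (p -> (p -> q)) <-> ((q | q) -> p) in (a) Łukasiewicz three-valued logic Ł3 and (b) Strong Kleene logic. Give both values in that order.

In Łukasiewicz three-valued logic Ł3: p -> q = U -> U = True  [min(1, 1−½+½)]
p -> (p -> q) = U -> True = True
q | q = U | U = U
(q | q) -> p = U -> U = True
(p -> (p -> q)) <-> ((q | q) -> p) = True <-> True = True
In Strong Kleene logic: p -> q = U -> U = U
p -> (p -> q) = U -> U = U
q | q = U | U = U
(q | q) -> p = U -> U = U
(p -> (p -> q)) <-> ((q | q) -> p) = U <-> U = U
They differ because Łukasiewicz three-valued logic Ł3 and Strong Kleene logic treat U differently under implication.

True; U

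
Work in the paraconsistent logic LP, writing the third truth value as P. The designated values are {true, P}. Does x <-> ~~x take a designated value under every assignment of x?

Yes

Every assignment of x over {true, P, false} gives a value in {true, P}.
In particular, with x=P: x <-> ~~x = P.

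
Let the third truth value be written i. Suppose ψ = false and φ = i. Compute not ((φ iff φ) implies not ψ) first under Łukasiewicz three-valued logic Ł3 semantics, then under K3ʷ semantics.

In Łukasiewicz three-valued logic Ł3: φ iff φ = i iff i = true
not ψ = not false = true
(φ iff φ) implies not ψ = true implies true = true
not ((φ iff φ) implies not ψ) = not true = false
In K3ʷ: φ iff φ = i iff i = i
not ψ = not false = true
(φ iff φ) implies not ψ = i implies true = i  [any arg is the third value ⇒ result is the third value]
not ((φ iff φ) implies not ψ) = not i = i
They differ because Łukasiewicz three-valued logic Ł3 and K3ʷ treat i differently under the binary connectives.

false; i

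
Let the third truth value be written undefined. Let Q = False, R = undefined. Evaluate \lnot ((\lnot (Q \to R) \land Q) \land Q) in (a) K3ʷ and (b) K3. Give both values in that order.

In K3ʷ: Q \to R = False \to undefined = undefined  [any arg is the third value ⇒ result is the third value]
\lnot (Q \to R) = \lnot undefined = undefined
\lnot (Q \to R) \land Q = undefined \land False = undefined
(\lnot (Q \to R) \land Q) \land Q = undefined \land False = undefined
\lnot ((\lnot (Q \to R) \land Q) \land Q) = \lnot undefined = undefined
In K3: Q \to R = False \to undefined = True  [\lnot False \lor undefined]
\lnot (Q \to R) = \lnot True = False
\lnot (Q \to R) \land Q = False \land False = False
(\lnot (Q \to R) \land Q) \land Q = False \land False = False
\lnot ((\lnot (Q \to R) \land Q) \land Q) = \lnot False = True
They differ because K3ʷ and K3 treat undefined differently under the binary connectives.

undefined; True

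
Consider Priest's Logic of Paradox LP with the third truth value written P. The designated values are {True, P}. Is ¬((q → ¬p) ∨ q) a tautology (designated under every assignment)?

No

Countermodel: q=True, p=True gives False, which is not designated.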